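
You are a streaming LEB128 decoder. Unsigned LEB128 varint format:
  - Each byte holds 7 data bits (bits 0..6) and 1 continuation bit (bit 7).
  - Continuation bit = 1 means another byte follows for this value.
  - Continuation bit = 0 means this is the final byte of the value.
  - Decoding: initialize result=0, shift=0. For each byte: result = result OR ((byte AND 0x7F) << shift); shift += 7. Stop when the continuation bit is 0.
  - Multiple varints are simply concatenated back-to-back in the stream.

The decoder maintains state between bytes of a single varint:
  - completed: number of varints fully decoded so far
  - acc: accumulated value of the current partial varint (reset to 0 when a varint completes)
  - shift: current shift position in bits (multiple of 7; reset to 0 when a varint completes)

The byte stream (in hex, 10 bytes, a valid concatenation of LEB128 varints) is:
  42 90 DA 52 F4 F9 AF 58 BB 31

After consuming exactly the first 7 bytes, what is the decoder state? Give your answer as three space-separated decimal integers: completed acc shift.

Answer: 2 785652 21

Derivation:
byte[0]=0x42 cont=0 payload=0x42: varint #1 complete (value=66); reset -> completed=1 acc=0 shift=0
byte[1]=0x90 cont=1 payload=0x10: acc |= 16<<0 -> completed=1 acc=16 shift=7
byte[2]=0xDA cont=1 payload=0x5A: acc |= 90<<7 -> completed=1 acc=11536 shift=14
byte[3]=0x52 cont=0 payload=0x52: varint #2 complete (value=1355024); reset -> completed=2 acc=0 shift=0
byte[4]=0xF4 cont=1 payload=0x74: acc |= 116<<0 -> completed=2 acc=116 shift=7
byte[5]=0xF9 cont=1 payload=0x79: acc |= 121<<7 -> completed=2 acc=15604 shift=14
byte[6]=0xAF cont=1 payload=0x2F: acc |= 47<<14 -> completed=2 acc=785652 shift=21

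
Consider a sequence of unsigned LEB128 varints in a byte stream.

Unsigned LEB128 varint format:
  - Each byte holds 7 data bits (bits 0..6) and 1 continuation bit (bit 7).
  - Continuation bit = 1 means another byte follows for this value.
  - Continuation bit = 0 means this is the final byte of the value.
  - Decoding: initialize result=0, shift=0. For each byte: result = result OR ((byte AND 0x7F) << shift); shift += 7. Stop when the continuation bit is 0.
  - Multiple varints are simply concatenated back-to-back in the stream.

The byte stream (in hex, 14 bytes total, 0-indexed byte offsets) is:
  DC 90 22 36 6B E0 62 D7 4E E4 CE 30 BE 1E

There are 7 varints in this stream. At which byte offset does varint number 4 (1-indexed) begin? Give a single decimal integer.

  byte[0]=0xDC cont=1 payload=0x5C=92: acc |= 92<<0 -> acc=92 shift=7
  byte[1]=0x90 cont=1 payload=0x10=16: acc |= 16<<7 -> acc=2140 shift=14
  byte[2]=0x22 cont=0 payload=0x22=34: acc |= 34<<14 -> acc=559196 shift=21 [end]
Varint 1: bytes[0:3] = DC 90 22 -> value 559196 (3 byte(s))
  byte[3]=0x36 cont=0 payload=0x36=54: acc |= 54<<0 -> acc=54 shift=7 [end]
Varint 2: bytes[3:4] = 36 -> value 54 (1 byte(s))
  byte[4]=0x6B cont=0 payload=0x6B=107: acc |= 107<<0 -> acc=107 shift=7 [end]
Varint 3: bytes[4:5] = 6B -> value 107 (1 byte(s))
  byte[5]=0xE0 cont=1 payload=0x60=96: acc |= 96<<0 -> acc=96 shift=7
  byte[6]=0x62 cont=0 payload=0x62=98: acc |= 98<<7 -> acc=12640 shift=14 [end]
Varint 4: bytes[5:7] = E0 62 -> value 12640 (2 byte(s))
  byte[7]=0xD7 cont=1 payload=0x57=87: acc |= 87<<0 -> acc=87 shift=7
  byte[8]=0x4E cont=0 payload=0x4E=78: acc |= 78<<7 -> acc=10071 shift=14 [end]
Varint 5: bytes[7:9] = D7 4E -> value 10071 (2 byte(s))
  byte[9]=0xE4 cont=1 payload=0x64=100: acc |= 100<<0 -> acc=100 shift=7
  byte[10]=0xCE cont=1 payload=0x4E=78: acc |= 78<<7 -> acc=10084 shift=14
  byte[11]=0x30 cont=0 payload=0x30=48: acc |= 48<<14 -> acc=796516 shift=21 [end]
Varint 6: bytes[9:12] = E4 CE 30 -> value 796516 (3 byte(s))
  byte[12]=0xBE cont=1 payload=0x3E=62: acc |= 62<<0 -> acc=62 shift=7
  byte[13]=0x1E cont=0 payload=0x1E=30: acc |= 30<<7 -> acc=3902 shift=14 [end]
Varint 7: bytes[12:14] = BE 1E -> value 3902 (2 byte(s))

Answer: 5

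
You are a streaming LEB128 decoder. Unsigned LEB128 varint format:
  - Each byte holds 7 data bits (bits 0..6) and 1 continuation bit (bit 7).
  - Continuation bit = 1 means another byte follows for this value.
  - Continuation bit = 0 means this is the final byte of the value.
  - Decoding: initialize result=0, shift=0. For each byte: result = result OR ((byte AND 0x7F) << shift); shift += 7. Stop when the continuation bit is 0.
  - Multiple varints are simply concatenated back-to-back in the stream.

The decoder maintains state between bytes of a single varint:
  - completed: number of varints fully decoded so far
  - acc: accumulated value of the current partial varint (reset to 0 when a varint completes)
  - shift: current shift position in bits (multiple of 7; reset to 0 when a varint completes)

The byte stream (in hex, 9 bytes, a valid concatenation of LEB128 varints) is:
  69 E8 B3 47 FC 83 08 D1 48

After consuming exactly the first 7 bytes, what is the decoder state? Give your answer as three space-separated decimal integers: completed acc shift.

byte[0]=0x69 cont=0 payload=0x69: varint #1 complete (value=105); reset -> completed=1 acc=0 shift=0
byte[1]=0xE8 cont=1 payload=0x68: acc |= 104<<0 -> completed=1 acc=104 shift=7
byte[2]=0xB3 cont=1 payload=0x33: acc |= 51<<7 -> completed=1 acc=6632 shift=14
byte[3]=0x47 cont=0 payload=0x47: varint #2 complete (value=1169896); reset -> completed=2 acc=0 shift=0
byte[4]=0xFC cont=1 payload=0x7C: acc |= 124<<0 -> completed=2 acc=124 shift=7
byte[5]=0x83 cont=1 payload=0x03: acc |= 3<<7 -> completed=2 acc=508 shift=14
byte[6]=0x08 cont=0 payload=0x08: varint #3 complete (value=131580); reset -> completed=3 acc=0 shift=0

Answer: 3 0 0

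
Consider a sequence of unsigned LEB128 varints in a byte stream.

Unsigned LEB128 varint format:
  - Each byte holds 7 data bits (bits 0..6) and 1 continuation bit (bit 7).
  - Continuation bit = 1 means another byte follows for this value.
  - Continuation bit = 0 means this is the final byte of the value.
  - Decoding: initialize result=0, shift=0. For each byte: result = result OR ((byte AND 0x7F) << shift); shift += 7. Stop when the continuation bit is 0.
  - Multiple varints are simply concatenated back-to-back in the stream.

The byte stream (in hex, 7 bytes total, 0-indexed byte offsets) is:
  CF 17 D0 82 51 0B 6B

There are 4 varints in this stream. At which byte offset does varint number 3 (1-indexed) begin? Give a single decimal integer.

Answer: 5

Derivation:
  byte[0]=0xCF cont=1 payload=0x4F=79: acc |= 79<<0 -> acc=79 shift=7
  byte[1]=0x17 cont=0 payload=0x17=23: acc |= 23<<7 -> acc=3023 shift=14 [end]
Varint 1: bytes[0:2] = CF 17 -> value 3023 (2 byte(s))
  byte[2]=0xD0 cont=1 payload=0x50=80: acc |= 80<<0 -> acc=80 shift=7
  byte[3]=0x82 cont=1 payload=0x02=2: acc |= 2<<7 -> acc=336 shift=14
  byte[4]=0x51 cont=0 payload=0x51=81: acc |= 81<<14 -> acc=1327440 shift=21 [end]
Varint 2: bytes[2:5] = D0 82 51 -> value 1327440 (3 byte(s))
  byte[5]=0x0B cont=0 payload=0x0B=11: acc |= 11<<0 -> acc=11 shift=7 [end]
Varint 3: bytes[5:6] = 0B -> value 11 (1 byte(s))
  byte[6]=0x6B cont=0 payload=0x6B=107: acc |= 107<<0 -> acc=107 shift=7 [end]
Varint 4: bytes[6:7] = 6B -> value 107 (1 byte(s))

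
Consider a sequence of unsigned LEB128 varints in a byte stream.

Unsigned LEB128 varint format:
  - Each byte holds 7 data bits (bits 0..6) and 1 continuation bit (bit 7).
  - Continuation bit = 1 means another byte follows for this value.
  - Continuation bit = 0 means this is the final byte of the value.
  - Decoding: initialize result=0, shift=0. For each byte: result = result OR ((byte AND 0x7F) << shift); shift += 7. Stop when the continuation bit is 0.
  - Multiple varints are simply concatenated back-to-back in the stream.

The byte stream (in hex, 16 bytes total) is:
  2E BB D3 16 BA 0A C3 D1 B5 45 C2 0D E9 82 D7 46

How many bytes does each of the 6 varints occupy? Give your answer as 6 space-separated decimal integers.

  byte[0]=0x2E cont=0 payload=0x2E=46: acc |= 46<<0 -> acc=46 shift=7 [end]
Varint 1: bytes[0:1] = 2E -> value 46 (1 byte(s))
  byte[1]=0xBB cont=1 payload=0x3B=59: acc |= 59<<0 -> acc=59 shift=7
  byte[2]=0xD3 cont=1 payload=0x53=83: acc |= 83<<7 -> acc=10683 shift=14
  byte[3]=0x16 cont=0 payload=0x16=22: acc |= 22<<14 -> acc=371131 shift=21 [end]
Varint 2: bytes[1:4] = BB D3 16 -> value 371131 (3 byte(s))
  byte[4]=0xBA cont=1 payload=0x3A=58: acc |= 58<<0 -> acc=58 shift=7
  byte[5]=0x0A cont=0 payload=0x0A=10: acc |= 10<<7 -> acc=1338 shift=14 [end]
Varint 3: bytes[4:6] = BA 0A -> value 1338 (2 byte(s))
  byte[6]=0xC3 cont=1 payload=0x43=67: acc |= 67<<0 -> acc=67 shift=7
  byte[7]=0xD1 cont=1 payload=0x51=81: acc |= 81<<7 -> acc=10435 shift=14
  byte[8]=0xB5 cont=1 payload=0x35=53: acc |= 53<<14 -> acc=878787 shift=21
  byte[9]=0x45 cont=0 payload=0x45=69: acc |= 69<<21 -> acc=145582275 shift=28 [end]
Varint 4: bytes[6:10] = C3 D1 B5 45 -> value 145582275 (4 byte(s))
  byte[10]=0xC2 cont=1 payload=0x42=66: acc |= 66<<0 -> acc=66 shift=7
  byte[11]=0x0D cont=0 payload=0x0D=13: acc |= 13<<7 -> acc=1730 shift=14 [end]
Varint 5: bytes[10:12] = C2 0D -> value 1730 (2 byte(s))
  byte[12]=0xE9 cont=1 payload=0x69=105: acc |= 105<<0 -> acc=105 shift=7
  byte[13]=0x82 cont=1 payload=0x02=2: acc |= 2<<7 -> acc=361 shift=14
  byte[14]=0xD7 cont=1 payload=0x57=87: acc |= 87<<14 -> acc=1425769 shift=21
  byte[15]=0x46 cont=0 payload=0x46=70: acc |= 70<<21 -> acc=148226409 shift=28 [end]
Varint 6: bytes[12:16] = E9 82 D7 46 -> value 148226409 (4 byte(s))

Answer: 1 3 2 4 2 4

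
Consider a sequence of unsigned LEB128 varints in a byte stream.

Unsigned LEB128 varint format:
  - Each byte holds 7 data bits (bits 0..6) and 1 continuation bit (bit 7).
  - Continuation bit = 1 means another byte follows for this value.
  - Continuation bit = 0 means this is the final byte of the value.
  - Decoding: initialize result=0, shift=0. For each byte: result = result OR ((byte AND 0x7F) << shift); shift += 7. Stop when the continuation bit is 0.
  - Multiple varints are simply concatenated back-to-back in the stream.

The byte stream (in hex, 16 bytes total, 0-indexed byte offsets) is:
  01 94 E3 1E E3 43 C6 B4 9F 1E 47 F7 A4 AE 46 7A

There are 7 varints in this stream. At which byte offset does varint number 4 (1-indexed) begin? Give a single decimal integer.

  byte[0]=0x01 cont=0 payload=0x01=1: acc |= 1<<0 -> acc=1 shift=7 [end]
Varint 1: bytes[0:1] = 01 -> value 1 (1 byte(s))
  byte[1]=0x94 cont=1 payload=0x14=20: acc |= 20<<0 -> acc=20 shift=7
  byte[2]=0xE3 cont=1 payload=0x63=99: acc |= 99<<7 -> acc=12692 shift=14
  byte[3]=0x1E cont=0 payload=0x1E=30: acc |= 30<<14 -> acc=504212 shift=21 [end]
Varint 2: bytes[1:4] = 94 E3 1E -> value 504212 (3 byte(s))
  byte[4]=0xE3 cont=1 payload=0x63=99: acc |= 99<<0 -> acc=99 shift=7
  byte[5]=0x43 cont=0 payload=0x43=67: acc |= 67<<7 -> acc=8675 shift=14 [end]
Varint 3: bytes[4:6] = E3 43 -> value 8675 (2 byte(s))
  byte[6]=0xC6 cont=1 payload=0x46=70: acc |= 70<<0 -> acc=70 shift=7
  byte[7]=0xB4 cont=1 payload=0x34=52: acc |= 52<<7 -> acc=6726 shift=14
  byte[8]=0x9F cont=1 payload=0x1F=31: acc |= 31<<14 -> acc=514630 shift=21
  byte[9]=0x1E cont=0 payload=0x1E=30: acc |= 30<<21 -> acc=63429190 shift=28 [end]
Varint 4: bytes[6:10] = C6 B4 9F 1E -> value 63429190 (4 byte(s))
  byte[10]=0x47 cont=0 payload=0x47=71: acc |= 71<<0 -> acc=71 shift=7 [end]
Varint 5: bytes[10:11] = 47 -> value 71 (1 byte(s))
  byte[11]=0xF7 cont=1 payload=0x77=119: acc |= 119<<0 -> acc=119 shift=7
  byte[12]=0xA4 cont=1 payload=0x24=36: acc |= 36<<7 -> acc=4727 shift=14
  byte[13]=0xAE cont=1 payload=0x2E=46: acc |= 46<<14 -> acc=758391 shift=21
  byte[14]=0x46 cont=0 payload=0x46=70: acc |= 70<<21 -> acc=147559031 shift=28 [end]
Varint 6: bytes[11:15] = F7 A4 AE 46 -> value 147559031 (4 byte(s))
  byte[15]=0x7A cont=0 payload=0x7A=122: acc |= 122<<0 -> acc=122 shift=7 [end]
Varint 7: bytes[15:16] = 7A -> value 122 (1 byte(s))

Answer: 6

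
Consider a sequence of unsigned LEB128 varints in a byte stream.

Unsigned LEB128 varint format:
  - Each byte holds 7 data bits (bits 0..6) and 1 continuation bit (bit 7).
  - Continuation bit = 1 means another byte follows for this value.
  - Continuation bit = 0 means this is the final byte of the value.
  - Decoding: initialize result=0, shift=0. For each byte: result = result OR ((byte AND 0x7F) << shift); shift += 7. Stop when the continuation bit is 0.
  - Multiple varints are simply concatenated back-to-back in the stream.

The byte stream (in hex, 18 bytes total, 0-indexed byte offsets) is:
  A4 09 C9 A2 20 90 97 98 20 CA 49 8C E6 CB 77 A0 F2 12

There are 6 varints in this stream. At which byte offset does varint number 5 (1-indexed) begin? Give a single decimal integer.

Answer: 11

Derivation:
  byte[0]=0xA4 cont=1 payload=0x24=36: acc |= 36<<0 -> acc=36 shift=7
  byte[1]=0x09 cont=0 payload=0x09=9: acc |= 9<<7 -> acc=1188 shift=14 [end]
Varint 1: bytes[0:2] = A4 09 -> value 1188 (2 byte(s))
  byte[2]=0xC9 cont=1 payload=0x49=73: acc |= 73<<0 -> acc=73 shift=7
  byte[3]=0xA2 cont=1 payload=0x22=34: acc |= 34<<7 -> acc=4425 shift=14
  byte[4]=0x20 cont=0 payload=0x20=32: acc |= 32<<14 -> acc=528713 shift=21 [end]
Varint 2: bytes[2:5] = C9 A2 20 -> value 528713 (3 byte(s))
  byte[5]=0x90 cont=1 payload=0x10=16: acc |= 16<<0 -> acc=16 shift=7
  byte[6]=0x97 cont=1 payload=0x17=23: acc |= 23<<7 -> acc=2960 shift=14
  byte[7]=0x98 cont=1 payload=0x18=24: acc |= 24<<14 -> acc=396176 shift=21
  byte[8]=0x20 cont=0 payload=0x20=32: acc |= 32<<21 -> acc=67505040 shift=28 [end]
Varint 3: bytes[5:9] = 90 97 98 20 -> value 67505040 (4 byte(s))
  byte[9]=0xCA cont=1 payload=0x4A=74: acc |= 74<<0 -> acc=74 shift=7
  byte[10]=0x49 cont=0 payload=0x49=73: acc |= 73<<7 -> acc=9418 shift=14 [end]
Varint 4: bytes[9:11] = CA 49 -> value 9418 (2 byte(s))
  byte[11]=0x8C cont=1 payload=0x0C=12: acc |= 12<<0 -> acc=12 shift=7
  byte[12]=0xE6 cont=1 payload=0x66=102: acc |= 102<<7 -> acc=13068 shift=14
  byte[13]=0xCB cont=1 payload=0x4B=75: acc |= 75<<14 -> acc=1241868 shift=21
  byte[14]=0x77 cont=0 payload=0x77=119: acc |= 119<<21 -> acc=250802956 shift=28 [end]
Varint 5: bytes[11:15] = 8C E6 CB 77 -> value 250802956 (4 byte(s))
  byte[15]=0xA0 cont=1 payload=0x20=32: acc |= 32<<0 -> acc=32 shift=7
  byte[16]=0xF2 cont=1 payload=0x72=114: acc |= 114<<7 -> acc=14624 shift=14
  byte[17]=0x12 cont=0 payload=0x12=18: acc |= 18<<14 -> acc=309536 shift=21 [end]
Varint 6: bytes[15:18] = A0 F2 12 -> value 309536 (3 byte(s))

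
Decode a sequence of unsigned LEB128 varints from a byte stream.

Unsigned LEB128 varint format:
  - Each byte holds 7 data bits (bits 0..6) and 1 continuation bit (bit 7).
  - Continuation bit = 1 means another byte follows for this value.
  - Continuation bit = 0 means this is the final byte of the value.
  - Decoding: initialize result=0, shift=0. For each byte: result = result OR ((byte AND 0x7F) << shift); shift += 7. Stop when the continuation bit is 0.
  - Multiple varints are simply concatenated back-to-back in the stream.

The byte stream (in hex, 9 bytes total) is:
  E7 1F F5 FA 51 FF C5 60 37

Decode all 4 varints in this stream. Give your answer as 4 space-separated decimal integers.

Answer: 4071 1342837 1581823 55

Derivation:
  byte[0]=0xE7 cont=1 payload=0x67=103: acc |= 103<<0 -> acc=103 shift=7
  byte[1]=0x1F cont=0 payload=0x1F=31: acc |= 31<<7 -> acc=4071 shift=14 [end]
Varint 1: bytes[0:2] = E7 1F -> value 4071 (2 byte(s))
  byte[2]=0xF5 cont=1 payload=0x75=117: acc |= 117<<0 -> acc=117 shift=7
  byte[3]=0xFA cont=1 payload=0x7A=122: acc |= 122<<7 -> acc=15733 shift=14
  byte[4]=0x51 cont=0 payload=0x51=81: acc |= 81<<14 -> acc=1342837 shift=21 [end]
Varint 2: bytes[2:5] = F5 FA 51 -> value 1342837 (3 byte(s))
  byte[5]=0xFF cont=1 payload=0x7F=127: acc |= 127<<0 -> acc=127 shift=7
  byte[6]=0xC5 cont=1 payload=0x45=69: acc |= 69<<7 -> acc=8959 shift=14
  byte[7]=0x60 cont=0 payload=0x60=96: acc |= 96<<14 -> acc=1581823 shift=21 [end]
Varint 3: bytes[5:8] = FF C5 60 -> value 1581823 (3 byte(s))
  byte[8]=0x37 cont=0 payload=0x37=55: acc |= 55<<0 -> acc=55 shift=7 [end]
Varint 4: bytes[8:9] = 37 -> value 55 (1 byte(s))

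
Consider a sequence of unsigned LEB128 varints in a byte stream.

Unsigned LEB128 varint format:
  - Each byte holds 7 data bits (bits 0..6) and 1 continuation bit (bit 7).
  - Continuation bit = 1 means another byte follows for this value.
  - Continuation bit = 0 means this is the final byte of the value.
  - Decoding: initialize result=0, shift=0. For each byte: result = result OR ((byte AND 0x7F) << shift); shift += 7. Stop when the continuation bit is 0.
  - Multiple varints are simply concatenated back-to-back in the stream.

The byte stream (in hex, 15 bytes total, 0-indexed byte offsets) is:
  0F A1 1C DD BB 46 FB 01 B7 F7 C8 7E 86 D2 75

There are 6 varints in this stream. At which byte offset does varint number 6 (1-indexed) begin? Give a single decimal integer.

  byte[0]=0x0F cont=0 payload=0x0F=15: acc |= 15<<0 -> acc=15 shift=7 [end]
Varint 1: bytes[0:1] = 0F -> value 15 (1 byte(s))
  byte[1]=0xA1 cont=1 payload=0x21=33: acc |= 33<<0 -> acc=33 shift=7
  byte[2]=0x1C cont=0 payload=0x1C=28: acc |= 28<<7 -> acc=3617 shift=14 [end]
Varint 2: bytes[1:3] = A1 1C -> value 3617 (2 byte(s))
  byte[3]=0xDD cont=1 payload=0x5D=93: acc |= 93<<0 -> acc=93 shift=7
  byte[4]=0xBB cont=1 payload=0x3B=59: acc |= 59<<7 -> acc=7645 shift=14
  byte[5]=0x46 cont=0 payload=0x46=70: acc |= 70<<14 -> acc=1154525 shift=21 [end]
Varint 3: bytes[3:6] = DD BB 46 -> value 1154525 (3 byte(s))
  byte[6]=0xFB cont=1 payload=0x7B=123: acc |= 123<<0 -> acc=123 shift=7
  byte[7]=0x01 cont=0 payload=0x01=1: acc |= 1<<7 -> acc=251 shift=14 [end]
Varint 4: bytes[6:8] = FB 01 -> value 251 (2 byte(s))
  byte[8]=0xB7 cont=1 payload=0x37=55: acc |= 55<<0 -> acc=55 shift=7
  byte[9]=0xF7 cont=1 payload=0x77=119: acc |= 119<<7 -> acc=15287 shift=14
  byte[10]=0xC8 cont=1 payload=0x48=72: acc |= 72<<14 -> acc=1194935 shift=21
  byte[11]=0x7E cont=0 payload=0x7E=126: acc |= 126<<21 -> acc=265436087 shift=28 [end]
Varint 5: bytes[8:12] = B7 F7 C8 7E -> value 265436087 (4 byte(s))
  byte[12]=0x86 cont=1 payload=0x06=6: acc |= 6<<0 -> acc=6 shift=7
  byte[13]=0xD2 cont=1 payload=0x52=82: acc |= 82<<7 -> acc=10502 shift=14
  byte[14]=0x75 cont=0 payload=0x75=117: acc |= 117<<14 -> acc=1927430 shift=21 [end]
Varint 6: bytes[12:15] = 86 D2 75 -> value 1927430 (3 byte(s))

Answer: 12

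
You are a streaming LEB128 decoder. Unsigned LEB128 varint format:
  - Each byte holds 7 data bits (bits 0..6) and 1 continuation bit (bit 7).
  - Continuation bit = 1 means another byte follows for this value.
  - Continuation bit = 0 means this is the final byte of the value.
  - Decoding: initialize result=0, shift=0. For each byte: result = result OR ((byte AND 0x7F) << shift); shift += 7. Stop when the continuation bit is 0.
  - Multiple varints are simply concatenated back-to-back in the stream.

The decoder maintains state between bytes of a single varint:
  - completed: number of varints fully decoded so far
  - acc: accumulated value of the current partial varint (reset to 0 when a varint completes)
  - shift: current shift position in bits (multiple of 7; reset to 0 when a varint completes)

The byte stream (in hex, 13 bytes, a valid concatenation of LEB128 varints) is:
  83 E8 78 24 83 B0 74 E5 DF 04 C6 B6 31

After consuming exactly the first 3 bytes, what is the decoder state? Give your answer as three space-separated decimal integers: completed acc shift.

Answer: 1 0 0

Derivation:
byte[0]=0x83 cont=1 payload=0x03: acc |= 3<<0 -> completed=0 acc=3 shift=7
byte[1]=0xE8 cont=1 payload=0x68: acc |= 104<<7 -> completed=0 acc=13315 shift=14
byte[2]=0x78 cont=0 payload=0x78: varint #1 complete (value=1979395); reset -> completed=1 acc=0 shift=0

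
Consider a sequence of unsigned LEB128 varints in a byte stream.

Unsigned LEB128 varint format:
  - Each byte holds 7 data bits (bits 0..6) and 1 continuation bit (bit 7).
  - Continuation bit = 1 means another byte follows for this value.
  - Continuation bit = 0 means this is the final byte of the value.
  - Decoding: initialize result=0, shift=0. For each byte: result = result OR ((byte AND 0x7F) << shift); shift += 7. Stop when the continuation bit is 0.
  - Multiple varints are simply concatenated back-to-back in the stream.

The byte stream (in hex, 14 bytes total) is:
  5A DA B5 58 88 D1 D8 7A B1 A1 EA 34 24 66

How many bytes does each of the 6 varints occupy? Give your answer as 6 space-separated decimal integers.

  byte[0]=0x5A cont=0 payload=0x5A=90: acc |= 90<<0 -> acc=90 shift=7 [end]
Varint 1: bytes[0:1] = 5A -> value 90 (1 byte(s))
  byte[1]=0xDA cont=1 payload=0x5A=90: acc |= 90<<0 -> acc=90 shift=7
  byte[2]=0xB5 cont=1 payload=0x35=53: acc |= 53<<7 -> acc=6874 shift=14
  byte[3]=0x58 cont=0 payload=0x58=88: acc |= 88<<14 -> acc=1448666 shift=21 [end]
Varint 2: bytes[1:4] = DA B5 58 -> value 1448666 (3 byte(s))
  byte[4]=0x88 cont=1 payload=0x08=8: acc |= 8<<0 -> acc=8 shift=7
  byte[5]=0xD1 cont=1 payload=0x51=81: acc |= 81<<7 -> acc=10376 shift=14
  byte[6]=0xD8 cont=1 payload=0x58=88: acc |= 88<<14 -> acc=1452168 shift=21
  byte[7]=0x7A cont=0 payload=0x7A=122: acc |= 122<<21 -> acc=257304712 shift=28 [end]
Varint 3: bytes[4:8] = 88 D1 D8 7A -> value 257304712 (4 byte(s))
  byte[8]=0xB1 cont=1 payload=0x31=49: acc |= 49<<0 -> acc=49 shift=7
  byte[9]=0xA1 cont=1 payload=0x21=33: acc |= 33<<7 -> acc=4273 shift=14
  byte[10]=0xEA cont=1 payload=0x6A=106: acc |= 106<<14 -> acc=1740977 shift=21
  byte[11]=0x34 cont=0 payload=0x34=52: acc |= 52<<21 -> acc=110792881 shift=28 [end]
Varint 4: bytes[8:12] = B1 A1 EA 34 -> value 110792881 (4 byte(s))
  byte[12]=0x24 cont=0 payload=0x24=36: acc |= 36<<0 -> acc=36 shift=7 [end]
Varint 5: bytes[12:13] = 24 -> value 36 (1 byte(s))
  byte[13]=0x66 cont=0 payload=0x66=102: acc |= 102<<0 -> acc=102 shift=7 [end]
Varint 6: bytes[13:14] = 66 -> value 102 (1 byte(s))

Answer: 1 3 4 4 1 1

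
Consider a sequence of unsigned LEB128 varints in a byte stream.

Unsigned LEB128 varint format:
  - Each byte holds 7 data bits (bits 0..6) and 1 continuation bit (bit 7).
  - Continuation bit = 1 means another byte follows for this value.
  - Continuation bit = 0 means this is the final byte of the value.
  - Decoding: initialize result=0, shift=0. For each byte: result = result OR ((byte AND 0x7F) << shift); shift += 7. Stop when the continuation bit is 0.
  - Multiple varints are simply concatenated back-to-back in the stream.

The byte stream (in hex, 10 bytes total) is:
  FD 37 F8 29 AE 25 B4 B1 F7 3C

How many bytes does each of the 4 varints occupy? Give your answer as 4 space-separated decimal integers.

Answer: 2 2 2 4

Derivation:
  byte[0]=0xFD cont=1 payload=0x7D=125: acc |= 125<<0 -> acc=125 shift=7
  byte[1]=0x37 cont=0 payload=0x37=55: acc |= 55<<7 -> acc=7165 shift=14 [end]
Varint 1: bytes[0:2] = FD 37 -> value 7165 (2 byte(s))
  byte[2]=0xF8 cont=1 payload=0x78=120: acc |= 120<<0 -> acc=120 shift=7
  byte[3]=0x29 cont=0 payload=0x29=41: acc |= 41<<7 -> acc=5368 shift=14 [end]
Varint 2: bytes[2:4] = F8 29 -> value 5368 (2 byte(s))
  byte[4]=0xAE cont=1 payload=0x2E=46: acc |= 46<<0 -> acc=46 shift=7
  byte[5]=0x25 cont=0 payload=0x25=37: acc |= 37<<7 -> acc=4782 shift=14 [end]
Varint 3: bytes[4:6] = AE 25 -> value 4782 (2 byte(s))
  byte[6]=0xB4 cont=1 payload=0x34=52: acc |= 52<<0 -> acc=52 shift=7
  byte[7]=0xB1 cont=1 payload=0x31=49: acc |= 49<<7 -> acc=6324 shift=14
  byte[8]=0xF7 cont=1 payload=0x77=119: acc |= 119<<14 -> acc=1956020 shift=21
  byte[9]=0x3C cont=0 payload=0x3C=60: acc |= 60<<21 -> acc=127785140 shift=28 [end]
Varint 4: bytes[6:10] = B4 B1 F7 3C -> value 127785140 (4 byte(s))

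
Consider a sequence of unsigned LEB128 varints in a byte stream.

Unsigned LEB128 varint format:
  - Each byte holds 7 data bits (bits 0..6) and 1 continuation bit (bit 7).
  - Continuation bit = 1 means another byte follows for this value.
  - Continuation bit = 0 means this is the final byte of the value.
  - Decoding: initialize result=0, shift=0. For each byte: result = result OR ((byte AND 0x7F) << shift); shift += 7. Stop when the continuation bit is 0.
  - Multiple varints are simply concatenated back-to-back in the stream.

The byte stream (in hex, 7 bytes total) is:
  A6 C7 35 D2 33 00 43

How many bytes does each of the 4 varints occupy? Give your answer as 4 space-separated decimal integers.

  byte[0]=0xA6 cont=1 payload=0x26=38: acc |= 38<<0 -> acc=38 shift=7
  byte[1]=0xC7 cont=1 payload=0x47=71: acc |= 71<<7 -> acc=9126 shift=14
  byte[2]=0x35 cont=0 payload=0x35=53: acc |= 53<<14 -> acc=877478 shift=21 [end]
Varint 1: bytes[0:3] = A6 C7 35 -> value 877478 (3 byte(s))
  byte[3]=0xD2 cont=1 payload=0x52=82: acc |= 82<<0 -> acc=82 shift=7
  byte[4]=0x33 cont=0 payload=0x33=51: acc |= 51<<7 -> acc=6610 shift=14 [end]
Varint 2: bytes[3:5] = D2 33 -> value 6610 (2 byte(s))
  byte[5]=0x00 cont=0 payload=0x00=0: acc |= 0<<0 -> acc=0 shift=7 [end]
Varint 3: bytes[5:6] = 00 -> value 0 (1 byte(s))
  byte[6]=0x43 cont=0 payload=0x43=67: acc |= 67<<0 -> acc=67 shift=7 [end]
Varint 4: bytes[6:7] = 43 -> value 67 (1 byte(s))

Answer: 3 2 1 1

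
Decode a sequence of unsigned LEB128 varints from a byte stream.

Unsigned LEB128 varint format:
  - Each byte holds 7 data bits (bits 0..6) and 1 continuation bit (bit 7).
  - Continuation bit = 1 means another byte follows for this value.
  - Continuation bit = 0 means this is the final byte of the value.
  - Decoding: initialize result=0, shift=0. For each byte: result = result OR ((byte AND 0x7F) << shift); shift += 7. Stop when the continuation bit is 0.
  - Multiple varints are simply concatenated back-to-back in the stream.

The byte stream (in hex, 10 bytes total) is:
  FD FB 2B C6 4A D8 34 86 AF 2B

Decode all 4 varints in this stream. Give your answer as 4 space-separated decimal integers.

Answer: 720381 9542 6744 710534

Derivation:
  byte[0]=0xFD cont=1 payload=0x7D=125: acc |= 125<<0 -> acc=125 shift=7
  byte[1]=0xFB cont=1 payload=0x7B=123: acc |= 123<<7 -> acc=15869 shift=14
  byte[2]=0x2B cont=0 payload=0x2B=43: acc |= 43<<14 -> acc=720381 shift=21 [end]
Varint 1: bytes[0:3] = FD FB 2B -> value 720381 (3 byte(s))
  byte[3]=0xC6 cont=1 payload=0x46=70: acc |= 70<<0 -> acc=70 shift=7
  byte[4]=0x4A cont=0 payload=0x4A=74: acc |= 74<<7 -> acc=9542 shift=14 [end]
Varint 2: bytes[3:5] = C6 4A -> value 9542 (2 byte(s))
  byte[5]=0xD8 cont=1 payload=0x58=88: acc |= 88<<0 -> acc=88 shift=7
  byte[6]=0x34 cont=0 payload=0x34=52: acc |= 52<<7 -> acc=6744 shift=14 [end]
Varint 3: bytes[5:7] = D8 34 -> value 6744 (2 byte(s))
  byte[7]=0x86 cont=1 payload=0x06=6: acc |= 6<<0 -> acc=6 shift=7
  byte[8]=0xAF cont=1 payload=0x2F=47: acc |= 47<<7 -> acc=6022 shift=14
  byte[9]=0x2B cont=0 payload=0x2B=43: acc |= 43<<14 -> acc=710534 shift=21 [end]
Varint 4: bytes[7:10] = 86 AF 2B -> value 710534 (3 byte(s))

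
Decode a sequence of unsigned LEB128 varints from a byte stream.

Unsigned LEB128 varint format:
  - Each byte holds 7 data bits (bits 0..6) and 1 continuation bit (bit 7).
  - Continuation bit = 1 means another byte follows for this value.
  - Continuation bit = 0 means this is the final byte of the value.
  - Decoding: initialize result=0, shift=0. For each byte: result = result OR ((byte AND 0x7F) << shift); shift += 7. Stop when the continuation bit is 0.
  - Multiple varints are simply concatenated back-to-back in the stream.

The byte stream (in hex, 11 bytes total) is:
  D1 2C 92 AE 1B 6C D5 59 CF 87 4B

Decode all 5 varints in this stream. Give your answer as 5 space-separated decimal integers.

  byte[0]=0xD1 cont=1 payload=0x51=81: acc |= 81<<0 -> acc=81 shift=7
  byte[1]=0x2C cont=0 payload=0x2C=44: acc |= 44<<7 -> acc=5713 shift=14 [end]
Varint 1: bytes[0:2] = D1 2C -> value 5713 (2 byte(s))
  byte[2]=0x92 cont=1 payload=0x12=18: acc |= 18<<0 -> acc=18 shift=7
  byte[3]=0xAE cont=1 payload=0x2E=46: acc |= 46<<7 -> acc=5906 shift=14
  byte[4]=0x1B cont=0 payload=0x1B=27: acc |= 27<<14 -> acc=448274 shift=21 [end]
Varint 2: bytes[2:5] = 92 AE 1B -> value 448274 (3 byte(s))
  byte[5]=0x6C cont=0 payload=0x6C=108: acc |= 108<<0 -> acc=108 shift=7 [end]
Varint 3: bytes[5:6] = 6C -> value 108 (1 byte(s))
  byte[6]=0xD5 cont=1 payload=0x55=85: acc |= 85<<0 -> acc=85 shift=7
  byte[7]=0x59 cont=0 payload=0x59=89: acc |= 89<<7 -> acc=11477 shift=14 [end]
Varint 4: bytes[6:8] = D5 59 -> value 11477 (2 byte(s))
  byte[8]=0xCF cont=1 payload=0x4F=79: acc |= 79<<0 -> acc=79 shift=7
  byte[9]=0x87 cont=1 payload=0x07=7: acc |= 7<<7 -> acc=975 shift=14
  byte[10]=0x4B cont=0 payload=0x4B=75: acc |= 75<<14 -> acc=1229775 shift=21 [end]
Varint 5: bytes[8:11] = CF 87 4B -> value 1229775 (3 byte(s))

Answer: 5713 448274 108 11477 1229775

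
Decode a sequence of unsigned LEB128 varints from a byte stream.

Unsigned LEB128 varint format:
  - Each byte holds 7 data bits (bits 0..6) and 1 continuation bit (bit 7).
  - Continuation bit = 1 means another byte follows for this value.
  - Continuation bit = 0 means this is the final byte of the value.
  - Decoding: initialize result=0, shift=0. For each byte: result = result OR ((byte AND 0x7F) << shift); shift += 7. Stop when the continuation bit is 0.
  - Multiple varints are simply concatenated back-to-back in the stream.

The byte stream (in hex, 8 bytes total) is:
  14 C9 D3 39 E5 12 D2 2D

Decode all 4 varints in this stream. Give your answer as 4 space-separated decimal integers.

Answer: 20 944585 2405 5842

Derivation:
  byte[0]=0x14 cont=0 payload=0x14=20: acc |= 20<<0 -> acc=20 shift=7 [end]
Varint 1: bytes[0:1] = 14 -> value 20 (1 byte(s))
  byte[1]=0xC9 cont=1 payload=0x49=73: acc |= 73<<0 -> acc=73 shift=7
  byte[2]=0xD3 cont=1 payload=0x53=83: acc |= 83<<7 -> acc=10697 shift=14
  byte[3]=0x39 cont=0 payload=0x39=57: acc |= 57<<14 -> acc=944585 shift=21 [end]
Varint 2: bytes[1:4] = C9 D3 39 -> value 944585 (3 byte(s))
  byte[4]=0xE5 cont=1 payload=0x65=101: acc |= 101<<0 -> acc=101 shift=7
  byte[5]=0x12 cont=0 payload=0x12=18: acc |= 18<<7 -> acc=2405 shift=14 [end]
Varint 3: bytes[4:6] = E5 12 -> value 2405 (2 byte(s))
  byte[6]=0xD2 cont=1 payload=0x52=82: acc |= 82<<0 -> acc=82 shift=7
  byte[7]=0x2D cont=0 payload=0x2D=45: acc |= 45<<7 -> acc=5842 shift=14 [end]
Varint 4: bytes[6:8] = D2 2D -> value 5842 (2 byte(s))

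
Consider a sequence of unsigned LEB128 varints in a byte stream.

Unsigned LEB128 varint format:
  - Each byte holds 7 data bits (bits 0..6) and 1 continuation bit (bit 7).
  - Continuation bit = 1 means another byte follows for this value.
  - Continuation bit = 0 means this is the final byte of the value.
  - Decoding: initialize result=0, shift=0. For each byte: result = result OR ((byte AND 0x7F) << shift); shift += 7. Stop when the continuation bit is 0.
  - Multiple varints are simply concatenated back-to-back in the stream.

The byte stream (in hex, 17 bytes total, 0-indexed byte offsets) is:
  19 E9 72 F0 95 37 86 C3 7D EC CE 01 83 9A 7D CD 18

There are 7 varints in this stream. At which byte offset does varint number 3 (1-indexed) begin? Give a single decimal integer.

  byte[0]=0x19 cont=0 payload=0x19=25: acc |= 25<<0 -> acc=25 shift=7 [end]
Varint 1: bytes[0:1] = 19 -> value 25 (1 byte(s))
  byte[1]=0xE9 cont=1 payload=0x69=105: acc |= 105<<0 -> acc=105 shift=7
  byte[2]=0x72 cont=0 payload=0x72=114: acc |= 114<<7 -> acc=14697 shift=14 [end]
Varint 2: bytes[1:3] = E9 72 -> value 14697 (2 byte(s))
  byte[3]=0xF0 cont=1 payload=0x70=112: acc |= 112<<0 -> acc=112 shift=7
  byte[4]=0x95 cont=1 payload=0x15=21: acc |= 21<<7 -> acc=2800 shift=14
  byte[5]=0x37 cont=0 payload=0x37=55: acc |= 55<<14 -> acc=903920 shift=21 [end]
Varint 3: bytes[3:6] = F0 95 37 -> value 903920 (3 byte(s))
  byte[6]=0x86 cont=1 payload=0x06=6: acc |= 6<<0 -> acc=6 shift=7
  byte[7]=0xC3 cont=1 payload=0x43=67: acc |= 67<<7 -> acc=8582 shift=14
  byte[8]=0x7D cont=0 payload=0x7D=125: acc |= 125<<14 -> acc=2056582 shift=21 [end]
Varint 4: bytes[6:9] = 86 C3 7D -> value 2056582 (3 byte(s))
  byte[9]=0xEC cont=1 payload=0x6C=108: acc |= 108<<0 -> acc=108 shift=7
  byte[10]=0xCE cont=1 payload=0x4E=78: acc |= 78<<7 -> acc=10092 shift=14
  byte[11]=0x01 cont=0 payload=0x01=1: acc |= 1<<14 -> acc=26476 shift=21 [end]
Varint 5: bytes[9:12] = EC CE 01 -> value 26476 (3 byte(s))
  byte[12]=0x83 cont=1 payload=0x03=3: acc |= 3<<0 -> acc=3 shift=7
  byte[13]=0x9A cont=1 payload=0x1A=26: acc |= 26<<7 -> acc=3331 shift=14
  byte[14]=0x7D cont=0 payload=0x7D=125: acc |= 125<<14 -> acc=2051331 shift=21 [end]
Varint 6: bytes[12:15] = 83 9A 7D -> value 2051331 (3 byte(s))
  byte[15]=0xCD cont=1 payload=0x4D=77: acc |= 77<<0 -> acc=77 shift=7
  byte[16]=0x18 cont=0 payload=0x18=24: acc |= 24<<7 -> acc=3149 shift=14 [end]
Varint 7: bytes[15:17] = CD 18 -> value 3149 (2 byte(s))

Answer: 3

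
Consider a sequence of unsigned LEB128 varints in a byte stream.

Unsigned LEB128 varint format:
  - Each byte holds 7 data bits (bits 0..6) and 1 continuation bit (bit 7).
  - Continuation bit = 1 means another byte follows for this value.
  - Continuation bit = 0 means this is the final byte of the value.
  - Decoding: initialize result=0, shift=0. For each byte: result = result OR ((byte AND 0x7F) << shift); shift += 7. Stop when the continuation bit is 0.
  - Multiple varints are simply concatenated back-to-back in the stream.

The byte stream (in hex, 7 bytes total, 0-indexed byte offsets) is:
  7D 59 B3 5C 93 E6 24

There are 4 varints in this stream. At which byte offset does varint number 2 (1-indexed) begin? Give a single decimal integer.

Answer: 1

Derivation:
  byte[0]=0x7D cont=0 payload=0x7D=125: acc |= 125<<0 -> acc=125 shift=7 [end]
Varint 1: bytes[0:1] = 7D -> value 125 (1 byte(s))
  byte[1]=0x59 cont=0 payload=0x59=89: acc |= 89<<0 -> acc=89 shift=7 [end]
Varint 2: bytes[1:2] = 59 -> value 89 (1 byte(s))
  byte[2]=0xB3 cont=1 payload=0x33=51: acc |= 51<<0 -> acc=51 shift=7
  byte[3]=0x5C cont=0 payload=0x5C=92: acc |= 92<<7 -> acc=11827 shift=14 [end]
Varint 3: bytes[2:4] = B3 5C -> value 11827 (2 byte(s))
  byte[4]=0x93 cont=1 payload=0x13=19: acc |= 19<<0 -> acc=19 shift=7
  byte[5]=0xE6 cont=1 payload=0x66=102: acc |= 102<<7 -> acc=13075 shift=14
  byte[6]=0x24 cont=0 payload=0x24=36: acc |= 36<<14 -> acc=602899 shift=21 [end]
Varint 4: bytes[4:7] = 93 E6 24 -> value 602899 (3 byte(s))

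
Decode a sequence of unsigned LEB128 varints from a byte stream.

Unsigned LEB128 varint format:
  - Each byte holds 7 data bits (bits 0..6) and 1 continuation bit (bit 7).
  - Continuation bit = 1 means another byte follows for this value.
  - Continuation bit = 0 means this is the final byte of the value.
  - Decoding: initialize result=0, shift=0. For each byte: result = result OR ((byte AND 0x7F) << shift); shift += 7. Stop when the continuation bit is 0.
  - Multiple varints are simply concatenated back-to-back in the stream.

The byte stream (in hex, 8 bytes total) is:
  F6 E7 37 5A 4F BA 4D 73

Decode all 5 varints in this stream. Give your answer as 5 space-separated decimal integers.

  byte[0]=0xF6 cont=1 payload=0x76=118: acc |= 118<<0 -> acc=118 shift=7
  byte[1]=0xE7 cont=1 payload=0x67=103: acc |= 103<<7 -> acc=13302 shift=14
  byte[2]=0x37 cont=0 payload=0x37=55: acc |= 55<<14 -> acc=914422 shift=21 [end]
Varint 1: bytes[0:3] = F6 E7 37 -> value 914422 (3 byte(s))
  byte[3]=0x5A cont=0 payload=0x5A=90: acc |= 90<<0 -> acc=90 shift=7 [end]
Varint 2: bytes[3:4] = 5A -> value 90 (1 byte(s))
  byte[4]=0x4F cont=0 payload=0x4F=79: acc |= 79<<0 -> acc=79 shift=7 [end]
Varint 3: bytes[4:5] = 4F -> value 79 (1 byte(s))
  byte[5]=0xBA cont=1 payload=0x3A=58: acc |= 58<<0 -> acc=58 shift=7
  byte[6]=0x4D cont=0 payload=0x4D=77: acc |= 77<<7 -> acc=9914 shift=14 [end]
Varint 4: bytes[5:7] = BA 4D -> value 9914 (2 byte(s))
  byte[7]=0x73 cont=0 payload=0x73=115: acc |= 115<<0 -> acc=115 shift=7 [end]
Varint 5: bytes[7:8] = 73 -> value 115 (1 byte(s))

Answer: 914422 90 79 9914 115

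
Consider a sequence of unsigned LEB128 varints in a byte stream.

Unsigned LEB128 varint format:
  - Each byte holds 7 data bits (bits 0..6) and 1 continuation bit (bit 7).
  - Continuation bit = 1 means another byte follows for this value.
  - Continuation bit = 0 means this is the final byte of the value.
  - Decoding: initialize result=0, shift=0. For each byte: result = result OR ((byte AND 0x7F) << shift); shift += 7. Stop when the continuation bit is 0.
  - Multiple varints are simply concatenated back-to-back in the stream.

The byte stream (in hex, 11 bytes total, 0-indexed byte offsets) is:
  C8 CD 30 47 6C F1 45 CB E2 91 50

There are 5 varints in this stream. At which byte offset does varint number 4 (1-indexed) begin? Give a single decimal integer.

  byte[0]=0xC8 cont=1 payload=0x48=72: acc |= 72<<0 -> acc=72 shift=7
  byte[1]=0xCD cont=1 payload=0x4D=77: acc |= 77<<7 -> acc=9928 shift=14
  byte[2]=0x30 cont=0 payload=0x30=48: acc |= 48<<14 -> acc=796360 shift=21 [end]
Varint 1: bytes[0:3] = C8 CD 30 -> value 796360 (3 byte(s))
  byte[3]=0x47 cont=0 payload=0x47=71: acc |= 71<<0 -> acc=71 shift=7 [end]
Varint 2: bytes[3:4] = 47 -> value 71 (1 byte(s))
  byte[4]=0x6C cont=0 payload=0x6C=108: acc |= 108<<0 -> acc=108 shift=7 [end]
Varint 3: bytes[4:5] = 6C -> value 108 (1 byte(s))
  byte[5]=0xF1 cont=1 payload=0x71=113: acc |= 113<<0 -> acc=113 shift=7
  byte[6]=0x45 cont=0 payload=0x45=69: acc |= 69<<7 -> acc=8945 shift=14 [end]
Varint 4: bytes[5:7] = F1 45 -> value 8945 (2 byte(s))
  byte[7]=0xCB cont=1 payload=0x4B=75: acc |= 75<<0 -> acc=75 shift=7
  byte[8]=0xE2 cont=1 payload=0x62=98: acc |= 98<<7 -> acc=12619 shift=14
  byte[9]=0x91 cont=1 payload=0x11=17: acc |= 17<<14 -> acc=291147 shift=21
  byte[10]=0x50 cont=0 payload=0x50=80: acc |= 80<<21 -> acc=168063307 shift=28 [end]
Varint 5: bytes[7:11] = CB E2 91 50 -> value 168063307 (4 byte(s))

Answer: 5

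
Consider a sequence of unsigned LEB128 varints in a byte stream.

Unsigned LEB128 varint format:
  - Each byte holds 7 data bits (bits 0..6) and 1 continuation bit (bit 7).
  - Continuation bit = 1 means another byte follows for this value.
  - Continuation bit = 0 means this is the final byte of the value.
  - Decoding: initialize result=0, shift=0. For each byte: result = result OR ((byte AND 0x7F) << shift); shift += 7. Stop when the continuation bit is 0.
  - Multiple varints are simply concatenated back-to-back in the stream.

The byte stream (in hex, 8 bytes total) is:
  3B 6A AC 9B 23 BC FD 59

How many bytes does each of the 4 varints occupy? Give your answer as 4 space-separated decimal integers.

Answer: 1 1 3 3

Derivation:
  byte[0]=0x3B cont=0 payload=0x3B=59: acc |= 59<<0 -> acc=59 shift=7 [end]
Varint 1: bytes[0:1] = 3B -> value 59 (1 byte(s))
  byte[1]=0x6A cont=0 payload=0x6A=106: acc |= 106<<0 -> acc=106 shift=7 [end]
Varint 2: bytes[1:2] = 6A -> value 106 (1 byte(s))
  byte[2]=0xAC cont=1 payload=0x2C=44: acc |= 44<<0 -> acc=44 shift=7
  byte[3]=0x9B cont=1 payload=0x1B=27: acc |= 27<<7 -> acc=3500 shift=14
  byte[4]=0x23 cont=0 payload=0x23=35: acc |= 35<<14 -> acc=576940 shift=21 [end]
Varint 3: bytes[2:5] = AC 9B 23 -> value 576940 (3 byte(s))
  byte[5]=0xBC cont=1 payload=0x3C=60: acc |= 60<<0 -> acc=60 shift=7
  byte[6]=0xFD cont=1 payload=0x7D=125: acc |= 125<<7 -> acc=16060 shift=14
  byte[7]=0x59 cont=0 payload=0x59=89: acc |= 89<<14 -> acc=1474236 shift=21 [end]
Varint 4: bytes[5:8] = BC FD 59 -> value 1474236 (3 byte(s))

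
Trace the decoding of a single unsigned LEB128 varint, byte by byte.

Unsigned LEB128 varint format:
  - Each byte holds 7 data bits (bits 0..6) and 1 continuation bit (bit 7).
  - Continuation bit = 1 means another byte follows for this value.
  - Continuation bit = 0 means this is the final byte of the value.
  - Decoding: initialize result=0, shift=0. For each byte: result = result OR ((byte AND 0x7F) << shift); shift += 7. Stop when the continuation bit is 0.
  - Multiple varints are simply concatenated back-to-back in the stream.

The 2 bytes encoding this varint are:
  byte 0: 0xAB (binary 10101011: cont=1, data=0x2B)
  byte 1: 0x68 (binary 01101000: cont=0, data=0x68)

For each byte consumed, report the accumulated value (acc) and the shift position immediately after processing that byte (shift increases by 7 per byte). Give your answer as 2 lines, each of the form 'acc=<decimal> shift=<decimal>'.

byte 0=0xAB: payload=0x2B=43, contrib = 43<<0 = 43; acc -> 43, shift -> 7
byte 1=0x68: payload=0x68=104, contrib = 104<<7 = 13312; acc -> 13355, shift -> 14

Answer: acc=43 shift=7
acc=13355 shift=14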